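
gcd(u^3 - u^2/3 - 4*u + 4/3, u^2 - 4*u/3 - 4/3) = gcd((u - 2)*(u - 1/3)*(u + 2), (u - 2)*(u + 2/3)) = u - 2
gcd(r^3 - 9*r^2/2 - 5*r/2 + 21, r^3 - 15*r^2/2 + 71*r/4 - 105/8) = r - 7/2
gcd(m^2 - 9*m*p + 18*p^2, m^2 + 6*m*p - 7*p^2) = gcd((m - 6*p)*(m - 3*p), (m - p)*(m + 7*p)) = 1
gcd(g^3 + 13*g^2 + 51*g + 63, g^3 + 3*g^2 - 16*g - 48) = g + 3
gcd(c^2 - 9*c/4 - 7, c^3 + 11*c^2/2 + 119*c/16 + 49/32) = c + 7/4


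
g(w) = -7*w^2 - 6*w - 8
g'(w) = -14*w - 6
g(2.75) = -77.44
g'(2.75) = -44.50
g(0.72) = -15.95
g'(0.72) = -16.08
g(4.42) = -171.27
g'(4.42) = -67.88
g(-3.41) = -68.94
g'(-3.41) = 41.74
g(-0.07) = -7.61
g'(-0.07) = -5.02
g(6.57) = -349.57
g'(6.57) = -97.98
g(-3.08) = -55.92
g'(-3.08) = 37.12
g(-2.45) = -35.32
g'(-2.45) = 28.30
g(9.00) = -629.00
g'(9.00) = -132.00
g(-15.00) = -1493.00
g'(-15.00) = 204.00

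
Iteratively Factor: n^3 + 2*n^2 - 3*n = (n + 3)*(n^2 - n) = n*(n + 3)*(n - 1)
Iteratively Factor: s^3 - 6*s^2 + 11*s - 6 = (s - 2)*(s^2 - 4*s + 3) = (s - 2)*(s - 1)*(s - 3)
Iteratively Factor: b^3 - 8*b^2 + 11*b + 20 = (b - 5)*(b^2 - 3*b - 4) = (b - 5)*(b + 1)*(b - 4)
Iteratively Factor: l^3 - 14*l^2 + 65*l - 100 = (l - 5)*(l^2 - 9*l + 20) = (l - 5)^2*(l - 4)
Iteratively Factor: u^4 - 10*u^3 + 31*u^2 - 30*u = (u)*(u^3 - 10*u^2 + 31*u - 30) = u*(u - 5)*(u^2 - 5*u + 6) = u*(u - 5)*(u - 2)*(u - 3)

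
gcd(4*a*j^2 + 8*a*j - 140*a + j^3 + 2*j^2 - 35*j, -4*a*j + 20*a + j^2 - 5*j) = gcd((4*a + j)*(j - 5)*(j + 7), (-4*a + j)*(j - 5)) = j - 5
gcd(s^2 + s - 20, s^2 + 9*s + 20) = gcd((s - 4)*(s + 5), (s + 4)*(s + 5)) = s + 5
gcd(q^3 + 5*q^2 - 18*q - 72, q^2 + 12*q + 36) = q + 6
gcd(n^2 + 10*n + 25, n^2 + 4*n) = 1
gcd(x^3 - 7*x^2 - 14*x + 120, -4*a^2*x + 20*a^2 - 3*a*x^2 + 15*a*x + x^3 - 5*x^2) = x - 5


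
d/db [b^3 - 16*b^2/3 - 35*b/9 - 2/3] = 3*b^2 - 32*b/3 - 35/9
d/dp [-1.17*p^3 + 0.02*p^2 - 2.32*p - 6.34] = -3.51*p^2 + 0.04*p - 2.32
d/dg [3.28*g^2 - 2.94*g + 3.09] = 6.56*g - 2.94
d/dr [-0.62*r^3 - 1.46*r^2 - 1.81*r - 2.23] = -1.86*r^2 - 2.92*r - 1.81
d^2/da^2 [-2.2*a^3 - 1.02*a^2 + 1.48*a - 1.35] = -13.2*a - 2.04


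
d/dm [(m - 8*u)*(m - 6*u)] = 2*m - 14*u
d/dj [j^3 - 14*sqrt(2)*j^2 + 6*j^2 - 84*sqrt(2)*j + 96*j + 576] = 3*j^2 - 28*sqrt(2)*j + 12*j - 84*sqrt(2) + 96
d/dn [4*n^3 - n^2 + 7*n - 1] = 12*n^2 - 2*n + 7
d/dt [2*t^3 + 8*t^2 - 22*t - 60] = 6*t^2 + 16*t - 22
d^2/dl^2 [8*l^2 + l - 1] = 16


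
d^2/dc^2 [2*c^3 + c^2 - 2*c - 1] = 12*c + 2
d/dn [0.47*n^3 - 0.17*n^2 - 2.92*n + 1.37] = 1.41*n^2 - 0.34*n - 2.92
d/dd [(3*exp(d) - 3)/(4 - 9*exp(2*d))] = 3*(-18*(1 - exp(d))*exp(d) - 9*exp(2*d) + 4)*exp(d)/(9*exp(2*d) - 4)^2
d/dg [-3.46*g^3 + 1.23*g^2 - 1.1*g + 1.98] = -10.38*g^2 + 2.46*g - 1.1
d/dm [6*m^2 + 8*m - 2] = 12*m + 8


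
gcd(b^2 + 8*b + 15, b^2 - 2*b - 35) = b + 5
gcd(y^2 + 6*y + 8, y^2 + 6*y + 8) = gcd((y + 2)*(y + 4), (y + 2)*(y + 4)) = y^2 + 6*y + 8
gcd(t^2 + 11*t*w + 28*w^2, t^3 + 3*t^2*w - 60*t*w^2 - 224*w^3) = t^2 + 11*t*w + 28*w^2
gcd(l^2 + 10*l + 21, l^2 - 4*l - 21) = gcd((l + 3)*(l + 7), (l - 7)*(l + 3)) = l + 3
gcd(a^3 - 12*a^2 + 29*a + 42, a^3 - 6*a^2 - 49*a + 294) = a^2 - 13*a + 42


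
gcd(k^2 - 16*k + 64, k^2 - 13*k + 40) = k - 8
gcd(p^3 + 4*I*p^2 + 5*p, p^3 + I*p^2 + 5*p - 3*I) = p - I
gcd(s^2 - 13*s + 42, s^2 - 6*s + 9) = 1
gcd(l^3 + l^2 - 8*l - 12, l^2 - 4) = l + 2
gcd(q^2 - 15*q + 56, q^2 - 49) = q - 7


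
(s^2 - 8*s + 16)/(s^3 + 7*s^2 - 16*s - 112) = (s - 4)/(s^2 + 11*s + 28)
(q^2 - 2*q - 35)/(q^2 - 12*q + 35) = (q + 5)/(q - 5)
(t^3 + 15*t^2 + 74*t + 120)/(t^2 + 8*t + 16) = (t^2 + 11*t + 30)/(t + 4)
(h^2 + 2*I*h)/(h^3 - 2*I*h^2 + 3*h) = (h + 2*I)/(h^2 - 2*I*h + 3)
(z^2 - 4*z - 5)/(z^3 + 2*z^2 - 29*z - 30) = 1/(z + 6)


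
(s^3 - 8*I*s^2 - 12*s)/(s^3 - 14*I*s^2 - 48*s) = (s - 2*I)/(s - 8*I)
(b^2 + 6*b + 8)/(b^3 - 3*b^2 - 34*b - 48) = (b + 4)/(b^2 - 5*b - 24)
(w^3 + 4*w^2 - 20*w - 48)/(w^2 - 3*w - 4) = (w^2 + 8*w + 12)/(w + 1)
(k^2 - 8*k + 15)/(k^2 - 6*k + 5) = (k - 3)/(k - 1)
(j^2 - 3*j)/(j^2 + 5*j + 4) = j*(j - 3)/(j^2 + 5*j + 4)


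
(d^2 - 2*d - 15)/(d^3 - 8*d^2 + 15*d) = (d + 3)/(d*(d - 3))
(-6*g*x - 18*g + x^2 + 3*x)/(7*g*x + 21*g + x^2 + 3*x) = (-6*g + x)/(7*g + x)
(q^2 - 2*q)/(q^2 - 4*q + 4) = q/(q - 2)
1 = 1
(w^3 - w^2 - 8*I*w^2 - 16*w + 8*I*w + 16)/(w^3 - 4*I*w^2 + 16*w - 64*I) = (w - 1)/(w + 4*I)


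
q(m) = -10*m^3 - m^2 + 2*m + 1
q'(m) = -30*m^2 - 2*m + 2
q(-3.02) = 261.28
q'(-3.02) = -265.57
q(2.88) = -240.41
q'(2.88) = -252.59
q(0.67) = -1.12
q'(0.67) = -12.81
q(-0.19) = 0.65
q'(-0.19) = 1.30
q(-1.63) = 38.39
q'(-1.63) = -74.45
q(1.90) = -67.40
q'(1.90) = -110.10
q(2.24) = -111.93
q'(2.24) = -153.01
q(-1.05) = 9.37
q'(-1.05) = -28.98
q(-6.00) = 2113.00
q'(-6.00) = -1066.00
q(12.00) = -17399.00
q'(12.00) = -4342.00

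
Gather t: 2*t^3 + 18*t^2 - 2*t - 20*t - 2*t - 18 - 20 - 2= 2*t^3 + 18*t^2 - 24*t - 40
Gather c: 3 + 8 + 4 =15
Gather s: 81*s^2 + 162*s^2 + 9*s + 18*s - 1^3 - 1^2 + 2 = 243*s^2 + 27*s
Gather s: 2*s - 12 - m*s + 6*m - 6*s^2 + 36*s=6*m - 6*s^2 + s*(38 - m) - 12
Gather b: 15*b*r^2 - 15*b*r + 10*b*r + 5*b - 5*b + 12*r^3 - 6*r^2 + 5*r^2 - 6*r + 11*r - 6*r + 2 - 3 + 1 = b*(15*r^2 - 5*r) + 12*r^3 - r^2 - r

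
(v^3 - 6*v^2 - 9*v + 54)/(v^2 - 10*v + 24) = (v^2 - 9)/(v - 4)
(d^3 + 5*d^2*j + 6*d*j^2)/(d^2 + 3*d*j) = d + 2*j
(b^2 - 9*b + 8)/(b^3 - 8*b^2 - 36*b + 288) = (b - 1)/(b^2 - 36)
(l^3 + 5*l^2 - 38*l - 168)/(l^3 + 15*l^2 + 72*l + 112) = (l - 6)/(l + 4)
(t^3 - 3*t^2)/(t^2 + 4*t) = t*(t - 3)/(t + 4)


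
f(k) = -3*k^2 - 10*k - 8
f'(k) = -6*k - 10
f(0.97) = -20.52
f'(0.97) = -15.82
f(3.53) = -80.68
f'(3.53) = -31.18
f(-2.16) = -0.40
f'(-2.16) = 2.96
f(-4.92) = -31.42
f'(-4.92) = 19.52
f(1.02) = -21.32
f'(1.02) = -16.12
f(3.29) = -73.37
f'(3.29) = -29.74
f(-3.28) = -7.48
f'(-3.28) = 9.68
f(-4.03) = -16.42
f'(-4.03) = 14.18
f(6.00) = -176.00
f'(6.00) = -46.00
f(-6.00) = -56.00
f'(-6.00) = 26.00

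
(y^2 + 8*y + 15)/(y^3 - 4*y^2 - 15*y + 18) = (y + 5)/(y^2 - 7*y + 6)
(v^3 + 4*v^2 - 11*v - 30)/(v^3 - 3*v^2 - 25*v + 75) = (v + 2)/(v - 5)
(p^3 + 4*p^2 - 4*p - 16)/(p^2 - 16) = (p^2 - 4)/(p - 4)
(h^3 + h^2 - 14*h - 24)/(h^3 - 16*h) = (h^2 + 5*h + 6)/(h*(h + 4))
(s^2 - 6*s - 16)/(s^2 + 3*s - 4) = (s^2 - 6*s - 16)/(s^2 + 3*s - 4)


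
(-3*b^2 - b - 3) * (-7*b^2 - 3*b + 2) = 21*b^4 + 16*b^3 + 18*b^2 + 7*b - 6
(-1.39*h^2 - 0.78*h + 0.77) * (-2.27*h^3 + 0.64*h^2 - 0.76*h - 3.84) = 3.1553*h^5 + 0.881*h^4 - 1.1907*h^3 + 6.4232*h^2 + 2.41*h - 2.9568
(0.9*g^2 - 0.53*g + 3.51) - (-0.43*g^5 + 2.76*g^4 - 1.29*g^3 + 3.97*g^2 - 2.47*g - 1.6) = 0.43*g^5 - 2.76*g^4 + 1.29*g^3 - 3.07*g^2 + 1.94*g + 5.11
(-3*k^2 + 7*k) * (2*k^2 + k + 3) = -6*k^4 + 11*k^3 - 2*k^2 + 21*k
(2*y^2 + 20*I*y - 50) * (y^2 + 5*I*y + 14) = 2*y^4 + 30*I*y^3 - 122*y^2 + 30*I*y - 700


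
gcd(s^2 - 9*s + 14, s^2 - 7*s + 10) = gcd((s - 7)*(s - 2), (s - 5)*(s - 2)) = s - 2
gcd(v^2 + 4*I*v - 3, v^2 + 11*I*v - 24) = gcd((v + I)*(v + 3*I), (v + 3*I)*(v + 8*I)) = v + 3*I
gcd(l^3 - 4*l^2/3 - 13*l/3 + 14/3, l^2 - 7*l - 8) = 1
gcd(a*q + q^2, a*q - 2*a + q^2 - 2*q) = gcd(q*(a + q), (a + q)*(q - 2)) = a + q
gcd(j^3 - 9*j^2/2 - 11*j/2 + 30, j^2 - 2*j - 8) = j - 4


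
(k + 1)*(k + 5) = k^2 + 6*k + 5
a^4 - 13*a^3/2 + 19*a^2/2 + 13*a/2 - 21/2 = (a - 7/2)*(a - 3)*(a - 1)*(a + 1)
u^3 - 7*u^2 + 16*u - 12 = (u - 3)*(u - 2)^2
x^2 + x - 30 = (x - 5)*(x + 6)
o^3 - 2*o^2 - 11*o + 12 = (o - 4)*(o - 1)*(o + 3)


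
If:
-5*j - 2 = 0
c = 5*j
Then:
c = -2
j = -2/5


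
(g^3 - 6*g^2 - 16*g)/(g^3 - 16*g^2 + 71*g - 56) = g*(g + 2)/(g^2 - 8*g + 7)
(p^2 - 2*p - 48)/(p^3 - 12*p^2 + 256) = (p + 6)/(p^2 - 4*p - 32)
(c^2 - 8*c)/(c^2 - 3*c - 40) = c/(c + 5)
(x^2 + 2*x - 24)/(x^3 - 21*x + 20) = (x + 6)/(x^2 + 4*x - 5)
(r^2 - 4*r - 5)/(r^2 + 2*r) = (r^2 - 4*r - 5)/(r*(r + 2))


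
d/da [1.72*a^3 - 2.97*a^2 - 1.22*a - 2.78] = 5.16*a^2 - 5.94*a - 1.22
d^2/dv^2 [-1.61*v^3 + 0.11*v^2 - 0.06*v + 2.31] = 0.22 - 9.66*v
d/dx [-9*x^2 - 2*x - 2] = -18*x - 2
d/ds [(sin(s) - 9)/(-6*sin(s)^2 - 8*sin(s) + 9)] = (6*sin(s)^2 - 108*sin(s) - 63)*cos(s)/(6*sin(s)^2 + 8*sin(s) - 9)^2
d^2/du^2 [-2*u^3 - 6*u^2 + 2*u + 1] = -12*u - 12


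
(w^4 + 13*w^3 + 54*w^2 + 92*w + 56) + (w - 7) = w^4 + 13*w^3 + 54*w^2 + 93*w + 49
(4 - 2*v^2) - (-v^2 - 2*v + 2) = -v^2 + 2*v + 2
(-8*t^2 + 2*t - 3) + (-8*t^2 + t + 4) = -16*t^2 + 3*t + 1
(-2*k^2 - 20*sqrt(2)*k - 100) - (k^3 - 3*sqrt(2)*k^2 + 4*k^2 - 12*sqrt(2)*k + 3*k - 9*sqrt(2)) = -k^3 - 6*k^2 + 3*sqrt(2)*k^2 - 8*sqrt(2)*k - 3*k - 100 + 9*sqrt(2)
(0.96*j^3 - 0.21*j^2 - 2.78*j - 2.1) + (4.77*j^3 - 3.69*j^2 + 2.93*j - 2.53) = 5.73*j^3 - 3.9*j^2 + 0.15*j - 4.63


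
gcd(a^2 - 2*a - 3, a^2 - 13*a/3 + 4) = a - 3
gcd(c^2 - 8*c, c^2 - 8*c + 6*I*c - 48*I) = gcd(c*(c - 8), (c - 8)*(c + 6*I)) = c - 8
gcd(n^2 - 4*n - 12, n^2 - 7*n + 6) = n - 6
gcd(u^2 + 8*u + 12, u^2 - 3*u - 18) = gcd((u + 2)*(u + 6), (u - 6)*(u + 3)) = 1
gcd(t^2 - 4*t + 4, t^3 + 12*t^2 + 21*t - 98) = t - 2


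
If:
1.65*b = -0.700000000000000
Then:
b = -0.42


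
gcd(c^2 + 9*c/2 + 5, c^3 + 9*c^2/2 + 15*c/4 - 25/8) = c + 5/2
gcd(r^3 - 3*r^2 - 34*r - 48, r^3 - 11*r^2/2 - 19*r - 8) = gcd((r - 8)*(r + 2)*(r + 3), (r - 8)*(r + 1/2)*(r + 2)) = r^2 - 6*r - 16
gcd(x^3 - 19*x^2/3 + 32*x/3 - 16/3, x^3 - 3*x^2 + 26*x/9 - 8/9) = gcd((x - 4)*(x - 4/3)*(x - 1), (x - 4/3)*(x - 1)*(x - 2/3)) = x^2 - 7*x/3 + 4/3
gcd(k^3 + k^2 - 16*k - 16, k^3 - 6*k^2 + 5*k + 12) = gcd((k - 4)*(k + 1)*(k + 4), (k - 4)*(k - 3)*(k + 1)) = k^2 - 3*k - 4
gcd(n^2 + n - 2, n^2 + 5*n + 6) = n + 2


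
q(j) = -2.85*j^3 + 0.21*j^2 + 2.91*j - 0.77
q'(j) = -8.55*j^2 + 0.42*j + 2.91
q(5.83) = -541.41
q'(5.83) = -285.25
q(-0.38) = -1.69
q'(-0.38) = 1.52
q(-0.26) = -1.46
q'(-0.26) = 2.22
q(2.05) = -18.48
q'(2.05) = -32.16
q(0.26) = -0.05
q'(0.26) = 2.44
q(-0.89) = -1.18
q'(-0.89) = -4.24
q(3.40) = -100.46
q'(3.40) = -94.50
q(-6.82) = 893.21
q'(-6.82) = -397.64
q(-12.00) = 4919.35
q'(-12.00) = -1233.33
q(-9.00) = 2067.70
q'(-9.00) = -693.42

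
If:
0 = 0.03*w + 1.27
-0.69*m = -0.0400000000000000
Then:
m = 0.06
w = -42.33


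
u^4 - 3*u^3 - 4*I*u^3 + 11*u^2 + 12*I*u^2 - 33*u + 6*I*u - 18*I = (u - 3)*(u - 6*I)*(u + I)^2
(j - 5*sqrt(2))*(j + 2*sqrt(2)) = j^2 - 3*sqrt(2)*j - 20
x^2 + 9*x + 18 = (x + 3)*(x + 6)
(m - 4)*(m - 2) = m^2 - 6*m + 8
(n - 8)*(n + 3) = n^2 - 5*n - 24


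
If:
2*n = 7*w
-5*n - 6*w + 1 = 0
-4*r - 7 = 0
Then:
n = 7/47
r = -7/4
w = 2/47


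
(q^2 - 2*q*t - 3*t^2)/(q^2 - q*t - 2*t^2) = (q - 3*t)/(q - 2*t)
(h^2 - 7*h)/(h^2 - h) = (h - 7)/(h - 1)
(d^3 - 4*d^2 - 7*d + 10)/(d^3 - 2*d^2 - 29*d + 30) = (d^2 - 3*d - 10)/(d^2 - d - 30)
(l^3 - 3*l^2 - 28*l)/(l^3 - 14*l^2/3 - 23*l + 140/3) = 3*l/(3*l - 5)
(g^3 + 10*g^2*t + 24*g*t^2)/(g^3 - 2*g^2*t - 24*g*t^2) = (-g - 6*t)/(-g + 6*t)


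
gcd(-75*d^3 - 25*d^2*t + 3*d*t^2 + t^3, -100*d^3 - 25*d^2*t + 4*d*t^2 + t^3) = -25*d^2 + t^2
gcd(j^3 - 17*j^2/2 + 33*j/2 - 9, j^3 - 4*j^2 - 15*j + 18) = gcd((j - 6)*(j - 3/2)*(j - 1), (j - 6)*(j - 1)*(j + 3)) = j^2 - 7*j + 6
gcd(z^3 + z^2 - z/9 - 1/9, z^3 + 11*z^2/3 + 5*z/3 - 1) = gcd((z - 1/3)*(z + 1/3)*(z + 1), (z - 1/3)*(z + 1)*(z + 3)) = z^2 + 2*z/3 - 1/3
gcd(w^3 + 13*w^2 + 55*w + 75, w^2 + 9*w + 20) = w + 5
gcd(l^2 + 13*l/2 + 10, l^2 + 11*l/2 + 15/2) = l + 5/2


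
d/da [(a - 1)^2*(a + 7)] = (a - 1)*(3*a + 13)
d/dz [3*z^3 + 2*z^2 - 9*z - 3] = 9*z^2 + 4*z - 9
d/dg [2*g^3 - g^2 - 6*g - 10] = 6*g^2 - 2*g - 6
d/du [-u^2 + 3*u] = 3 - 2*u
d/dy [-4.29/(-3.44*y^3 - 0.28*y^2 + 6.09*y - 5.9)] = (-44.2728*y^2 - 2.4024*y + 26.1261)/(3.44*y^3 + 0.28*y^2 - 6.09*y + 5.9)^2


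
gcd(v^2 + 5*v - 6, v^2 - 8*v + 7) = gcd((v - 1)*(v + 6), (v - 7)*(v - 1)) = v - 1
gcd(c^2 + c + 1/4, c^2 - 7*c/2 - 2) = c + 1/2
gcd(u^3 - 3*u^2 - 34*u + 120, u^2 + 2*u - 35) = u - 5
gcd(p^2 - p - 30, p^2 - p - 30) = p^2 - p - 30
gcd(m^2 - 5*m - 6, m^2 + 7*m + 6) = m + 1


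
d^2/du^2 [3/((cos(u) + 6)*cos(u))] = 3*(-2*(1 - cos(2*u))^2 + 45*cos(u) - 38*cos(2*u) - 9*cos(3*u) + 114)/(2*(cos(u) + 6)^3*cos(u)^3)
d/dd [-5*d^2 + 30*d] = 30 - 10*d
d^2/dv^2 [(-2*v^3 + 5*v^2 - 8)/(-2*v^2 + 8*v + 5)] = 2*(68*v^3 + 186*v^2 - 234*v + 467)/(8*v^6 - 96*v^5 + 324*v^4 - 32*v^3 - 810*v^2 - 600*v - 125)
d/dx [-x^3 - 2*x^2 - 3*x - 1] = -3*x^2 - 4*x - 3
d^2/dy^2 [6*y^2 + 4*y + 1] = 12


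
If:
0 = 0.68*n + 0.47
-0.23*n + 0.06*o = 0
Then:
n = -0.69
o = -2.65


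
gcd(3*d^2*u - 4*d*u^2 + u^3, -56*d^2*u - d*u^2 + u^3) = u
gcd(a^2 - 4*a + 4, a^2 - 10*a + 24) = 1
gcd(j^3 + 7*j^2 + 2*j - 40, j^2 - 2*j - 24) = j + 4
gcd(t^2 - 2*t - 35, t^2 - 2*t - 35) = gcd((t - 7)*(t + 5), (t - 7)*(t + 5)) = t^2 - 2*t - 35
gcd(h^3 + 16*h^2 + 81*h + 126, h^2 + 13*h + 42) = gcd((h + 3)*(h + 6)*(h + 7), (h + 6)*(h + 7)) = h^2 + 13*h + 42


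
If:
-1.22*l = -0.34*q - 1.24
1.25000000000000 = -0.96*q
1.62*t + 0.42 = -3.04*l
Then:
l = 0.65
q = -1.30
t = -1.49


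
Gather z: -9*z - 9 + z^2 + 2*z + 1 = z^2 - 7*z - 8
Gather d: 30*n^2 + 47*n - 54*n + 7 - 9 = 30*n^2 - 7*n - 2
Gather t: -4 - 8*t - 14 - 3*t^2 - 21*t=-3*t^2 - 29*t - 18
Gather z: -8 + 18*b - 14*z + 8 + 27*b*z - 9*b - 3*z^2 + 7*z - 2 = 9*b - 3*z^2 + z*(27*b - 7) - 2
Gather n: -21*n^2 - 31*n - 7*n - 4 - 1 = -21*n^2 - 38*n - 5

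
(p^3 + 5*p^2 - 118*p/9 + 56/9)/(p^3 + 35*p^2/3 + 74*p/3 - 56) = (p - 2/3)/(p + 6)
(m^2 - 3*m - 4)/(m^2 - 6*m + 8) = (m + 1)/(m - 2)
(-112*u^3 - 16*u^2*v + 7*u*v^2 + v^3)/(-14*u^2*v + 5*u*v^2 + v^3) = (16*u^2 - v^2)/(v*(2*u - v))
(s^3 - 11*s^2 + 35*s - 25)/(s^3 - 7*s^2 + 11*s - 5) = (s - 5)/(s - 1)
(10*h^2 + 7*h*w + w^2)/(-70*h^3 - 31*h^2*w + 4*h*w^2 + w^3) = (5*h + w)/(-35*h^2 + 2*h*w + w^2)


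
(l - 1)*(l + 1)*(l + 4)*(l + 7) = l^4 + 11*l^3 + 27*l^2 - 11*l - 28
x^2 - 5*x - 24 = (x - 8)*(x + 3)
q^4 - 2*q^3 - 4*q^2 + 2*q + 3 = (q - 3)*(q - 1)*(q + 1)^2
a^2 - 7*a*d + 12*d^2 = (a - 4*d)*(a - 3*d)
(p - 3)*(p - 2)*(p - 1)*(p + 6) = p^4 - 25*p^2 + 60*p - 36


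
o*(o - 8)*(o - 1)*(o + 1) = o^4 - 8*o^3 - o^2 + 8*o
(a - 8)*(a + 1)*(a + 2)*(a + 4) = a^4 - a^3 - 42*a^2 - 104*a - 64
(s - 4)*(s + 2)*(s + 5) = s^3 + 3*s^2 - 18*s - 40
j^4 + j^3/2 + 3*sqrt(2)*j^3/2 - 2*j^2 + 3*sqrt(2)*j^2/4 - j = j*(j + 1/2)*(j - sqrt(2)/2)*(j + 2*sqrt(2))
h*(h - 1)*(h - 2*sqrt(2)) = h^3 - 2*sqrt(2)*h^2 - h^2 + 2*sqrt(2)*h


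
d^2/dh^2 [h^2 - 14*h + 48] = 2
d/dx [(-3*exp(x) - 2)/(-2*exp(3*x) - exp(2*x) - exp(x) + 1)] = (-(3*exp(x) + 2)*(6*exp(2*x) + 2*exp(x) + 1) + 6*exp(3*x) + 3*exp(2*x) + 3*exp(x) - 3)*exp(x)/(2*exp(3*x) + exp(2*x) + exp(x) - 1)^2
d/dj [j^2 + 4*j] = 2*j + 4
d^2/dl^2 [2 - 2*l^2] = -4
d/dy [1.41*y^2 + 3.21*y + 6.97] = 2.82*y + 3.21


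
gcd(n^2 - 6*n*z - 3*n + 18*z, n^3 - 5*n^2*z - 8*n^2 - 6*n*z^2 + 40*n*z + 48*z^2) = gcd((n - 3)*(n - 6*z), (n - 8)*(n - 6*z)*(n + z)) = -n + 6*z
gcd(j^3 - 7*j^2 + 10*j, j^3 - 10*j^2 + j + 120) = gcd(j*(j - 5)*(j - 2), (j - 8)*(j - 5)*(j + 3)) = j - 5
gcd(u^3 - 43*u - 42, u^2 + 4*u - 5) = 1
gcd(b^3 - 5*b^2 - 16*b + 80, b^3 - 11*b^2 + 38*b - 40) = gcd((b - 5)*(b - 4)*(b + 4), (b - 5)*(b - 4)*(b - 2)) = b^2 - 9*b + 20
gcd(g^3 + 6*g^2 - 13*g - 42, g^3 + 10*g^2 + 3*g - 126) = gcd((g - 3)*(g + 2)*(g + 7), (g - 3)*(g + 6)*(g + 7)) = g^2 + 4*g - 21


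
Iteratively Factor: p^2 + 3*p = (p)*(p + 3)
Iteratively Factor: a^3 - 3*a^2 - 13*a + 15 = (a - 5)*(a^2 + 2*a - 3) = (a - 5)*(a + 3)*(a - 1)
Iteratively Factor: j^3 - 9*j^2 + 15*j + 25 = (j - 5)*(j^2 - 4*j - 5) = (j - 5)^2*(j + 1)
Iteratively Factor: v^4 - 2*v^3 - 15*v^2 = (v - 5)*(v^3 + 3*v^2) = v*(v - 5)*(v^2 + 3*v) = v^2*(v - 5)*(v + 3)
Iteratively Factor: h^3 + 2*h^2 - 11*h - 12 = (h + 4)*(h^2 - 2*h - 3) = (h - 3)*(h + 4)*(h + 1)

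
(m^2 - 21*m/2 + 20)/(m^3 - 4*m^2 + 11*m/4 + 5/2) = 2*(m - 8)/(2*m^2 - 3*m - 2)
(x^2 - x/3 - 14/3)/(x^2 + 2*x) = (x - 7/3)/x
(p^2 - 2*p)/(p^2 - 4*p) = (p - 2)/(p - 4)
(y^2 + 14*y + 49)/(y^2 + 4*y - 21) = (y + 7)/(y - 3)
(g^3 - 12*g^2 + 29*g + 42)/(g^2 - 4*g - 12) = (g^2 - 6*g - 7)/(g + 2)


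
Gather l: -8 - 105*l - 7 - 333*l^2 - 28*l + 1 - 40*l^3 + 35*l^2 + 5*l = -40*l^3 - 298*l^2 - 128*l - 14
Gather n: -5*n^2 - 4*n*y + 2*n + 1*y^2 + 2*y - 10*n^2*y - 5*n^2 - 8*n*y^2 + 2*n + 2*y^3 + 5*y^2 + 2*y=n^2*(-10*y - 10) + n*(-8*y^2 - 4*y + 4) + 2*y^3 + 6*y^2 + 4*y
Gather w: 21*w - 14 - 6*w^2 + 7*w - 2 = -6*w^2 + 28*w - 16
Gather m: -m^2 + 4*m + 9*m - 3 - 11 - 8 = -m^2 + 13*m - 22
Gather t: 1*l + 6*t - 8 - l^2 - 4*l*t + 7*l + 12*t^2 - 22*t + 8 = -l^2 + 8*l + 12*t^2 + t*(-4*l - 16)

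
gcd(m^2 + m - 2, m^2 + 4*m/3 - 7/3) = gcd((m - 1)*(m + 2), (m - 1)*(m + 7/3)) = m - 1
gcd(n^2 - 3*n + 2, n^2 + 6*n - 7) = n - 1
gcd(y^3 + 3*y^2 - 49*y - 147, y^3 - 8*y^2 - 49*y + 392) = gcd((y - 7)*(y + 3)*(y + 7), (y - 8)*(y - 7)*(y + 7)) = y^2 - 49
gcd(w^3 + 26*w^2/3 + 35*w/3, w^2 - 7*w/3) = w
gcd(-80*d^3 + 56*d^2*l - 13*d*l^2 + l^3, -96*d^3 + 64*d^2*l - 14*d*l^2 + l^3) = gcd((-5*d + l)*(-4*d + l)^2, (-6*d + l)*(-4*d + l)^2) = 16*d^2 - 8*d*l + l^2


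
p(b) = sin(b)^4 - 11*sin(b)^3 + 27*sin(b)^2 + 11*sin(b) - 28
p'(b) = 4*sin(b)^3*cos(b) - 33*sin(b)^2*cos(b) + 54*sin(b)*cos(b) + 11*cos(b)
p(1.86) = -1.49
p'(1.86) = -10.26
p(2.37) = -10.70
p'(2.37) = -24.35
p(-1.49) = -0.26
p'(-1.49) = -6.42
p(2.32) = -9.50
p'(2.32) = -23.44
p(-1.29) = -3.03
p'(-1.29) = -20.76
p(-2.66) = -26.16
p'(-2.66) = 19.05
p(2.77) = -20.96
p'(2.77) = -24.64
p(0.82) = -9.54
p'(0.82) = 23.47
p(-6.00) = -23.05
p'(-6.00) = 22.66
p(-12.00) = -15.94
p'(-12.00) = 26.24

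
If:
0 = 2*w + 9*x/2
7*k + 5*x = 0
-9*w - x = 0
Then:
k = 0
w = 0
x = 0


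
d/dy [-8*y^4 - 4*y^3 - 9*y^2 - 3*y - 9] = -32*y^3 - 12*y^2 - 18*y - 3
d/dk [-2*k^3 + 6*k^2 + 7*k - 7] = -6*k^2 + 12*k + 7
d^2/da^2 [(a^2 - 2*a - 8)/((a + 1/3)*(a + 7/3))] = 18*(-378*a^3 - 2133*a^2 - 4806*a - 3719)/(729*a^6 + 5832*a^5 + 17253*a^4 + 22896*a^3 + 13419*a^2 + 3528*a + 343)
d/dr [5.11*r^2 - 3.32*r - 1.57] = 10.22*r - 3.32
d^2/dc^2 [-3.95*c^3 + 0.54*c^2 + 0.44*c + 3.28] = 1.08 - 23.7*c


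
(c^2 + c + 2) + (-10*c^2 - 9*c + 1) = -9*c^2 - 8*c + 3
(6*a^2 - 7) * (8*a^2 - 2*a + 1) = 48*a^4 - 12*a^3 - 50*a^2 + 14*a - 7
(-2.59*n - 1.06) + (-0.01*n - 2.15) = -2.6*n - 3.21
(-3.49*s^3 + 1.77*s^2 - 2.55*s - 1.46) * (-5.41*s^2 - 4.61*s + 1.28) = 18.8809*s^5 + 6.5132*s^4 + 1.1686*s^3 + 21.9197*s^2 + 3.4666*s - 1.8688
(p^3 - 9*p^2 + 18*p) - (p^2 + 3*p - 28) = p^3 - 10*p^2 + 15*p + 28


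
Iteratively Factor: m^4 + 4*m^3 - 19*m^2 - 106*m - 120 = (m + 4)*(m^3 - 19*m - 30) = (m + 2)*(m + 4)*(m^2 - 2*m - 15) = (m + 2)*(m + 3)*(m + 4)*(m - 5)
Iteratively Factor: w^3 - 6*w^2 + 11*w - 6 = (w - 3)*(w^2 - 3*w + 2) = (w - 3)*(w - 2)*(w - 1)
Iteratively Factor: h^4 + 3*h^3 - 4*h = (h)*(h^3 + 3*h^2 - 4) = h*(h - 1)*(h^2 + 4*h + 4) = h*(h - 1)*(h + 2)*(h + 2)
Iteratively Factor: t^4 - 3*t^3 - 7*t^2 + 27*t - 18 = (t - 2)*(t^3 - t^2 - 9*t + 9) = (t - 3)*(t - 2)*(t^2 + 2*t - 3) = (t - 3)*(t - 2)*(t - 1)*(t + 3)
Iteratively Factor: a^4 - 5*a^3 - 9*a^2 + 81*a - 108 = (a - 3)*(a^3 - 2*a^2 - 15*a + 36) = (a - 3)^2*(a^2 + a - 12) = (a - 3)^3*(a + 4)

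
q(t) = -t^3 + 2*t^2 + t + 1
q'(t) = -3*t^2 + 4*t + 1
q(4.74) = -55.82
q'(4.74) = -47.44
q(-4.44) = 123.52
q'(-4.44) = -75.90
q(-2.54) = 27.75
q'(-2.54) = -28.51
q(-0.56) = 1.24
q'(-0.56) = -2.18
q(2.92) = -3.92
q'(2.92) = -12.90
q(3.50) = -13.88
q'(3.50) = -21.75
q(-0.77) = 1.87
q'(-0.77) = -3.86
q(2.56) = -0.11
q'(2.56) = -8.42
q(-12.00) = 2005.00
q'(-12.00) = -479.00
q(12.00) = -1427.00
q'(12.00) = -383.00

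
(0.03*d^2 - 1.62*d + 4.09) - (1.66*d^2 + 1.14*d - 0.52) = -1.63*d^2 - 2.76*d + 4.61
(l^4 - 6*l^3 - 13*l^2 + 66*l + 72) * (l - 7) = l^5 - 13*l^4 + 29*l^3 + 157*l^2 - 390*l - 504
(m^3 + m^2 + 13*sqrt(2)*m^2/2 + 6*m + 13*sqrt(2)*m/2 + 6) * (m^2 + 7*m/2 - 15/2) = m^5 + 9*m^4/2 + 13*sqrt(2)*m^4/2 + 2*m^3 + 117*sqrt(2)*m^3/4 - 26*sqrt(2)*m^2 + 39*m^2/2 - 195*sqrt(2)*m/4 - 24*m - 45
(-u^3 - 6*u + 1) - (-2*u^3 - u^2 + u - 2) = u^3 + u^2 - 7*u + 3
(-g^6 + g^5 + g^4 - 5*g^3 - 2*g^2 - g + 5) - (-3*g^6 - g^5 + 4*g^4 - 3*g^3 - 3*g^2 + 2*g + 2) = 2*g^6 + 2*g^5 - 3*g^4 - 2*g^3 + g^2 - 3*g + 3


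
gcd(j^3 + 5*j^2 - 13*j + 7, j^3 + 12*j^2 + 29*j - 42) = j^2 + 6*j - 7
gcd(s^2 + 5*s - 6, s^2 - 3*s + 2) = s - 1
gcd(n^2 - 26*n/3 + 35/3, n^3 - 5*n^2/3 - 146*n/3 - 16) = 1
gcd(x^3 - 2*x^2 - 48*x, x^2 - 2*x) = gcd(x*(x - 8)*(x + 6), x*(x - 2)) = x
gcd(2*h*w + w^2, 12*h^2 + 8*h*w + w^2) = 2*h + w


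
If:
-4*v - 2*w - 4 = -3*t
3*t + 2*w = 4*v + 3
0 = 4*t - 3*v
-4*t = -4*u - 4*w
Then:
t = -3/2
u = -5/4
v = -2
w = -1/4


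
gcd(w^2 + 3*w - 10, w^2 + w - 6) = w - 2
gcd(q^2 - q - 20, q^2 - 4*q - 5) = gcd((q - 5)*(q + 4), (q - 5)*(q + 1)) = q - 5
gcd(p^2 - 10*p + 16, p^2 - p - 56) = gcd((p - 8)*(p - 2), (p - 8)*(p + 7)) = p - 8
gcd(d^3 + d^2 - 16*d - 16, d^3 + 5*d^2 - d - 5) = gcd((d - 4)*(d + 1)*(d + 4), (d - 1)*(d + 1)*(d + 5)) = d + 1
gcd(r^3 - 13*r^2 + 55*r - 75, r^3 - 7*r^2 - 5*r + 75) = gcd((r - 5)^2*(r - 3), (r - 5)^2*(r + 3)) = r^2 - 10*r + 25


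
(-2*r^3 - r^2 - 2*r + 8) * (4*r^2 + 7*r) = -8*r^5 - 18*r^4 - 15*r^3 + 18*r^2 + 56*r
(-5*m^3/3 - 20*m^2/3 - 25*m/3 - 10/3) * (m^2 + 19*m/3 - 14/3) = -5*m^5/3 - 155*m^4/9 - 385*m^3/9 - 25*m^2 + 160*m/9 + 140/9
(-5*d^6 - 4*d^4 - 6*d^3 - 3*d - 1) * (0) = 0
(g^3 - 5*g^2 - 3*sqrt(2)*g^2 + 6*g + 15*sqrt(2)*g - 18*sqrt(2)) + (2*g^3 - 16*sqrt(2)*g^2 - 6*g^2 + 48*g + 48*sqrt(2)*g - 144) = 3*g^3 - 19*sqrt(2)*g^2 - 11*g^2 + 54*g + 63*sqrt(2)*g - 144 - 18*sqrt(2)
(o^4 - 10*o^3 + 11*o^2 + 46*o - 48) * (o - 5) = o^5 - 15*o^4 + 61*o^3 - 9*o^2 - 278*o + 240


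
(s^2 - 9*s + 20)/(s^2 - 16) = (s - 5)/(s + 4)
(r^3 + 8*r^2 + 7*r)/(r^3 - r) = (r + 7)/(r - 1)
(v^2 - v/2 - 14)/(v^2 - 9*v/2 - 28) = (v - 4)/(v - 8)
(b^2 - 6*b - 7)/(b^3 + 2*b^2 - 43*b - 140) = (b + 1)/(b^2 + 9*b + 20)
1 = 1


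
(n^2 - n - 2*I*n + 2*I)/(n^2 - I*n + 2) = (n - 1)/(n + I)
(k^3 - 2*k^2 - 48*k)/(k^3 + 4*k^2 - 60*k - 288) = k/(k + 6)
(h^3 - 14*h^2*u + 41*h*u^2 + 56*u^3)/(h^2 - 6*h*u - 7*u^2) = h - 8*u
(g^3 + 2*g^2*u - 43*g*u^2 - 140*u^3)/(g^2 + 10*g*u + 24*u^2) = (g^2 - 2*g*u - 35*u^2)/(g + 6*u)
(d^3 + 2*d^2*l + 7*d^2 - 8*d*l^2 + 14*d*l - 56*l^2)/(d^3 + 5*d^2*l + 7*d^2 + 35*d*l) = (d^2 + 2*d*l - 8*l^2)/(d*(d + 5*l))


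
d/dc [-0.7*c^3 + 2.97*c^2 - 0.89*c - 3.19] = -2.1*c^2 + 5.94*c - 0.89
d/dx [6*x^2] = 12*x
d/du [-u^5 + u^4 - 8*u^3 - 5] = u^2*(-5*u^2 + 4*u - 24)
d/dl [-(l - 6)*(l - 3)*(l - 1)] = -3*l^2 + 20*l - 27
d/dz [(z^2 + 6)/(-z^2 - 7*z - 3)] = (-7*z^2 + 6*z + 42)/(z^4 + 14*z^3 + 55*z^2 + 42*z + 9)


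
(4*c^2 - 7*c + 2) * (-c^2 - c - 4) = -4*c^4 + 3*c^3 - 11*c^2 + 26*c - 8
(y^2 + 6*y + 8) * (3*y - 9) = 3*y^3 + 9*y^2 - 30*y - 72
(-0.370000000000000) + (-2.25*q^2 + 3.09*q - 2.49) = -2.25*q^2 + 3.09*q - 2.86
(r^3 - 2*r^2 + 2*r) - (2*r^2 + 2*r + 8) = r^3 - 4*r^2 - 8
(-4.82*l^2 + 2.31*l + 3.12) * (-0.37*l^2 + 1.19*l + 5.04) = 1.7834*l^4 - 6.5905*l^3 - 22.6983*l^2 + 15.3552*l + 15.7248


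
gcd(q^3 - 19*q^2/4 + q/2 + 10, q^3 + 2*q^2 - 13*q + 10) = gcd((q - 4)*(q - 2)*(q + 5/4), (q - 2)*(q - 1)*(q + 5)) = q - 2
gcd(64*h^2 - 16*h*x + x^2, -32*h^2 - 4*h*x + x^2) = -8*h + x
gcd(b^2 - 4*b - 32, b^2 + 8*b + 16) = b + 4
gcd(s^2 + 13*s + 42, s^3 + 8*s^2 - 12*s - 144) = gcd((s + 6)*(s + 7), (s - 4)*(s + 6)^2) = s + 6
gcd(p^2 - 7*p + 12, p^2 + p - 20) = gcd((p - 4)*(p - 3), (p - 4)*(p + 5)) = p - 4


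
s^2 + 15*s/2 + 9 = (s + 3/2)*(s + 6)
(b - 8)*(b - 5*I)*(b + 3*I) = b^3 - 8*b^2 - 2*I*b^2 + 15*b + 16*I*b - 120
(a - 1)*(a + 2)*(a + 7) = a^3 + 8*a^2 + 5*a - 14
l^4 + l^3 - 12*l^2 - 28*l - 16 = (l - 4)*(l + 1)*(l + 2)^2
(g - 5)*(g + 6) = g^2 + g - 30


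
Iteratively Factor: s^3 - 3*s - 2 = (s - 2)*(s^2 + 2*s + 1) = (s - 2)*(s + 1)*(s + 1)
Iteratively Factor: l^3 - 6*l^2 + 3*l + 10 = (l - 2)*(l^2 - 4*l - 5) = (l - 5)*(l - 2)*(l + 1)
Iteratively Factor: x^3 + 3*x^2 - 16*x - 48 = (x + 4)*(x^2 - x - 12) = (x + 3)*(x + 4)*(x - 4)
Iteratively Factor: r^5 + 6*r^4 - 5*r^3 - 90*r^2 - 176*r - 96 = (r + 1)*(r^4 + 5*r^3 - 10*r^2 - 80*r - 96) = (r + 1)*(r + 2)*(r^3 + 3*r^2 - 16*r - 48) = (r + 1)*(r + 2)*(r + 3)*(r^2 - 16) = (r + 1)*(r + 2)*(r + 3)*(r + 4)*(r - 4)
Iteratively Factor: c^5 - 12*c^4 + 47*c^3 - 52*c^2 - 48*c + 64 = (c + 1)*(c^4 - 13*c^3 + 60*c^2 - 112*c + 64) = (c - 4)*(c + 1)*(c^3 - 9*c^2 + 24*c - 16) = (c - 4)^2*(c + 1)*(c^2 - 5*c + 4) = (c - 4)^3*(c + 1)*(c - 1)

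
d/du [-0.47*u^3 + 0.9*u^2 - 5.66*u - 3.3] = -1.41*u^2 + 1.8*u - 5.66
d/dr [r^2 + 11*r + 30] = 2*r + 11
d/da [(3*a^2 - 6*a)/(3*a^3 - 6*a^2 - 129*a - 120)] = (-a^4 + 4*a^3 - 47*a^2 - 80*a + 80)/(a^6 - 4*a^5 - 82*a^4 + 92*a^3 + 2009*a^2 + 3440*a + 1600)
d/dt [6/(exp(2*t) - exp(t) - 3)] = (6 - 12*exp(t))*exp(t)/(-exp(2*t) + exp(t) + 3)^2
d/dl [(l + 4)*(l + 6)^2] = (l + 6)*(3*l + 14)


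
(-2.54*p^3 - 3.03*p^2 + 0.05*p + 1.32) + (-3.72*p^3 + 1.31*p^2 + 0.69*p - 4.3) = -6.26*p^3 - 1.72*p^2 + 0.74*p - 2.98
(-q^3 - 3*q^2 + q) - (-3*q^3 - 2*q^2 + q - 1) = 2*q^3 - q^2 + 1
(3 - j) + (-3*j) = 3 - 4*j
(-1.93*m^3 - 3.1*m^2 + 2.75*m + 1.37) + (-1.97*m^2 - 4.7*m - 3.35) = -1.93*m^3 - 5.07*m^2 - 1.95*m - 1.98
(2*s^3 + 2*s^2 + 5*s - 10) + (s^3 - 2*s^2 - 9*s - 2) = 3*s^3 - 4*s - 12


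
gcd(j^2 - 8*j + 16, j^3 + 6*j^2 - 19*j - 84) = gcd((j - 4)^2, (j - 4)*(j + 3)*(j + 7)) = j - 4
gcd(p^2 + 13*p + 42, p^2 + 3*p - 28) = p + 7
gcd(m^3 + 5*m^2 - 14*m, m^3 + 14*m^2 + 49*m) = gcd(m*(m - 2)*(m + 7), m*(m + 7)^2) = m^2 + 7*m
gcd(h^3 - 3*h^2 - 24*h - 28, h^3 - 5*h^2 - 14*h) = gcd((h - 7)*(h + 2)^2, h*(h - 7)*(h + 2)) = h^2 - 5*h - 14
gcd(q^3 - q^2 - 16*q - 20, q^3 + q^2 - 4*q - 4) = q + 2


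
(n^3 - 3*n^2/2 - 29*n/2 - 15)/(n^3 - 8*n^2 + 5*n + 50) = (n + 3/2)/(n - 5)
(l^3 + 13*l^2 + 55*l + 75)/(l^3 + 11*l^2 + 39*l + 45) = (l + 5)/(l + 3)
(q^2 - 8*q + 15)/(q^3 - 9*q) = (q - 5)/(q*(q + 3))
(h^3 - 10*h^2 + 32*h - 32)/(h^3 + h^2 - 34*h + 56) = (h - 4)/(h + 7)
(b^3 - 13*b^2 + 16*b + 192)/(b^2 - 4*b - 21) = (b^2 - 16*b + 64)/(b - 7)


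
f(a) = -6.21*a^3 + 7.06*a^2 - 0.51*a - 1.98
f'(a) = -18.63*a^2 + 14.12*a - 0.51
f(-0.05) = -1.94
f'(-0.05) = -1.26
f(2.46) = -52.96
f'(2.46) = -78.52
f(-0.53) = 1.20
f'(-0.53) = -13.23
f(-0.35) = -0.67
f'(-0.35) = -7.73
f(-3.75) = 426.69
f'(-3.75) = -315.44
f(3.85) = -253.68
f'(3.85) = -222.29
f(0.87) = -1.17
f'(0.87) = -2.33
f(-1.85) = 62.45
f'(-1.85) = -90.39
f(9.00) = -3961.80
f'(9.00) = -1382.46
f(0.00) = -1.98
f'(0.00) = -0.51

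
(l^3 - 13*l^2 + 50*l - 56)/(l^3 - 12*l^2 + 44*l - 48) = (l - 7)/(l - 6)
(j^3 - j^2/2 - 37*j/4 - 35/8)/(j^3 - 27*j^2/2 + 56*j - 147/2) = (j^2 + 3*j + 5/4)/(j^2 - 10*j + 21)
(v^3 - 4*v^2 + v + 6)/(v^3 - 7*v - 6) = (v - 2)/(v + 2)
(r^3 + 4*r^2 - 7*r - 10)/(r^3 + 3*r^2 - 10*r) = (r + 1)/r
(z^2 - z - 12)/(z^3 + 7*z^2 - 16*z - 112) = (z + 3)/(z^2 + 11*z + 28)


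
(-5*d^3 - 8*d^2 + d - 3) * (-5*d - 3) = 25*d^4 + 55*d^3 + 19*d^2 + 12*d + 9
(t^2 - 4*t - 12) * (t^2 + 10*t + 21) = t^4 + 6*t^3 - 31*t^2 - 204*t - 252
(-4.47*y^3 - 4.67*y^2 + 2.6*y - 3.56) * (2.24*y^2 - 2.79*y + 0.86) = -10.0128*y^5 + 2.0105*y^4 + 15.0091*y^3 - 19.2446*y^2 + 12.1684*y - 3.0616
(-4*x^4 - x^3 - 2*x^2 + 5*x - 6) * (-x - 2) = 4*x^5 + 9*x^4 + 4*x^3 - x^2 - 4*x + 12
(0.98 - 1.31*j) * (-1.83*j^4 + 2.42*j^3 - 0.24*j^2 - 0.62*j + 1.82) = 2.3973*j^5 - 4.9636*j^4 + 2.686*j^3 + 0.577*j^2 - 2.9918*j + 1.7836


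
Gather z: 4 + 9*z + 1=9*z + 5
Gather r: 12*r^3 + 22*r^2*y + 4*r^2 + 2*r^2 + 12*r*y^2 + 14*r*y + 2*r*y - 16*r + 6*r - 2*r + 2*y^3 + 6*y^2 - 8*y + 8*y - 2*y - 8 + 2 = 12*r^3 + r^2*(22*y + 6) + r*(12*y^2 + 16*y - 12) + 2*y^3 + 6*y^2 - 2*y - 6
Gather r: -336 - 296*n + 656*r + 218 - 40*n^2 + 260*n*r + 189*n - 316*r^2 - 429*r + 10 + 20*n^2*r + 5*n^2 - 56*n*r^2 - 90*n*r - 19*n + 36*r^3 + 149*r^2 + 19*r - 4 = -35*n^2 - 126*n + 36*r^3 + r^2*(-56*n - 167) + r*(20*n^2 + 170*n + 246) - 112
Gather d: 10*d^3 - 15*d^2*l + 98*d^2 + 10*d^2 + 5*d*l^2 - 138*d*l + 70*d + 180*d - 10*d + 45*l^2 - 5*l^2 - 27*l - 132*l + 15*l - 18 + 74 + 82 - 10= 10*d^3 + d^2*(108 - 15*l) + d*(5*l^2 - 138*l + 240) + 40*l^2 - 144*l + 128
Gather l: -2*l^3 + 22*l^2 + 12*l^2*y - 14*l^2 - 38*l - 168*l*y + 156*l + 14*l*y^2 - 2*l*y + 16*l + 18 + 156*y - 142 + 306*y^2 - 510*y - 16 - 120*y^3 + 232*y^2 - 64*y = -2*l^3 + l^2*(12*y + 8) + l*(14*y^2 - 170*y + 134) - 120*y^3 + 538*y^2 - 418*y - 140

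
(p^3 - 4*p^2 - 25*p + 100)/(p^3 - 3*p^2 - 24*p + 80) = (p - 5)/(p - 4)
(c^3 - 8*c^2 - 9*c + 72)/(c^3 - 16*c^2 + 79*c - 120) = (c + 3)/(c - 5)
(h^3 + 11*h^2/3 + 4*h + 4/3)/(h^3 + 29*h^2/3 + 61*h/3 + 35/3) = (3*h^2 + 8*h + 4)/(3*h^2 + 26*h + 35)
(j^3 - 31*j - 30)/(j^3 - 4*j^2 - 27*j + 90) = (j + 1)/(j - 3)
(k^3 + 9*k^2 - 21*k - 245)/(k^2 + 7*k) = k + 2 - 35/k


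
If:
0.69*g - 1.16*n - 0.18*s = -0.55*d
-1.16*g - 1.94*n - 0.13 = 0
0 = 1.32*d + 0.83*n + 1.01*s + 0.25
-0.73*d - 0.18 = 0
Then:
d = -0.25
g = 0.06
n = -0.10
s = 0.16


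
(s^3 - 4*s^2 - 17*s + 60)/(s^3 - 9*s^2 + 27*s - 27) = (s^2 - s - 20)/(s^2 - 6*s + 9)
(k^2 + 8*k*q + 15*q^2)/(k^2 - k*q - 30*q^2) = (-k - 3*q)/(-k + 6*q)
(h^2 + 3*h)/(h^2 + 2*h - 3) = h/(h - 1)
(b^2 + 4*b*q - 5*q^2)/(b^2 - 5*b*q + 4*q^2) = (-b - 5*q)/(-b + 4*q)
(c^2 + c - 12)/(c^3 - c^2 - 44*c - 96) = (c - 3)/(c^2 - 5*c - 24)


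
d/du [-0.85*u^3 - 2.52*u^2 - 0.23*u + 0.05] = -2.55*u^2 - 5.04*u - 0.23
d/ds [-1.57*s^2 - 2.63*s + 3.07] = -3.14*s - 2.63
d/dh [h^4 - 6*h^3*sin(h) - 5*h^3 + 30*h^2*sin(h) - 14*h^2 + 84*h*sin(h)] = -6*h^3*cos(h) + 4*h^3 - 18*h^2*sin(h) + 30*h^2*cos(h) - 15*h^2 + 60*h*sin(h) + 84*h*cos(h) - 28*h + 84*sin(h)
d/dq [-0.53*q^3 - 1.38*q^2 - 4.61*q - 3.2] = -1.59*q^2 - 2.76*q - 4.61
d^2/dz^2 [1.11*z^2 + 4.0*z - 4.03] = 2.22000000000000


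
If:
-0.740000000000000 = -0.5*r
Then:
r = 1.48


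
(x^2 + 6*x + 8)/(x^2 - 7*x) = (x^2 + 6*x + 8)/(x*(x - 7))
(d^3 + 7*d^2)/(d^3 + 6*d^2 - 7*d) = d/(d - 1)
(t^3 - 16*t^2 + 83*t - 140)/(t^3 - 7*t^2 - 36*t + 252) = (t^2 - 9*t + 20)/(t^2 - 36)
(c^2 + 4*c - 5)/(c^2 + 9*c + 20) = (c - 1)/(c + 4)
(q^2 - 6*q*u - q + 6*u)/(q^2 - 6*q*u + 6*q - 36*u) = (q - 1)/(q + 6)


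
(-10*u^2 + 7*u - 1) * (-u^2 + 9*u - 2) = 10*u^4 - 97*u^3 + 84*u^2 - 23*u + 2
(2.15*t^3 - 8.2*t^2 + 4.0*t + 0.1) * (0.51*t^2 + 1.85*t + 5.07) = 1.0965*t^5 - 0.204499999999999*t^4 - 2.2295*t^3 - 34.123*t^2 + 20.465*t + 0.507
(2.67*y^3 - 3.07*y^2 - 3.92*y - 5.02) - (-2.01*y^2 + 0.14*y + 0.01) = 2.67*y^3 - 1.06*y^2 - 4.06*y - 5.03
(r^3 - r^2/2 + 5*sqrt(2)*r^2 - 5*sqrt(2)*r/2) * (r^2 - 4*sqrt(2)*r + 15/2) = r^5 - r^4/2 + sqrt(2)*r^4 - 65*r^3/2 - sqrt(2)*r^3/2 + 65*r^2/4 + 75*sqrt(2)*r^2/2 - 75*sqrt(2)*r/4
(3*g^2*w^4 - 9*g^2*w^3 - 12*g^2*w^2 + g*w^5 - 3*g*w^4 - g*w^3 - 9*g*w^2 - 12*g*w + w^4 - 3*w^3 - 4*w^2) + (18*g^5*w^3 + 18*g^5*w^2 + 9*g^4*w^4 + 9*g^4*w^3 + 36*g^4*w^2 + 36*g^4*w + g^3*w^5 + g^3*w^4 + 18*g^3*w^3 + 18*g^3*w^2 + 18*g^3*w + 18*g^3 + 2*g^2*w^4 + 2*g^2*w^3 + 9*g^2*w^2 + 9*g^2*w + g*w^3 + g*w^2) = 18*g^5*w^3 + 18*g^5*w^2 + 9*g^4*w^4 + 9*g^4*w^3 + 36*g^4*w^2 + 36*g^4*w + g^3*w^5 + g^3*w^4 + 18*g^3*w^3 + 18*g^3*w^2 + 18*g^3*w + 18*g^3 + 5*g^2*w^4 - 7*g^2*w^3 - 3*g^2*w^2 + 9*g^2*w + g*w^5 - 3*g*w^4 - 8*g*w^2 - 12*g*w + w^4 - 3*w^3 - 4*w^2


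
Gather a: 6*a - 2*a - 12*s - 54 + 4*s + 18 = 4*a - 8*s - 36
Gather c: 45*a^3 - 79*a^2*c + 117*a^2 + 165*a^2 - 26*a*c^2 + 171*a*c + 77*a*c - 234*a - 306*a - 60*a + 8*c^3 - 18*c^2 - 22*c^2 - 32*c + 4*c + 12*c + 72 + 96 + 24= 45*a^3 + 282*a^2 - 600*a + 8*c^3 + c^2*(-26*a - 40) + c*(-79*a^2 + 248*a - 16) + 192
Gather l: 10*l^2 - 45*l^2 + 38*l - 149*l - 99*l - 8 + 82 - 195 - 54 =-35*l^2 - 210*l - 175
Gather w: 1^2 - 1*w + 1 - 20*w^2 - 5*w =-20*w^2 - 6*w + 2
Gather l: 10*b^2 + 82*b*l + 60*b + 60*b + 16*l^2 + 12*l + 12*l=10*b^2 + 120*b + 16*l^2 + l*(82*b + 24)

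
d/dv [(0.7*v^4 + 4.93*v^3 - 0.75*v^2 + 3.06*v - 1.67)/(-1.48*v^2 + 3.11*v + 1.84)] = (-2.072*v^5 - 0.765400000000001*v^4 + 35.8166*v^3 + 29.4099*v^2 - 7.7032*v + 10.8241)/(2.1904*v^4 - 9.2056*v^3 + 4.2257*v^2 + 11.4448*v + 3.3856)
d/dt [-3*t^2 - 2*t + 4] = -6*t - 2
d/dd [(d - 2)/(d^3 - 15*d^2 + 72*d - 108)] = (-2*d^2 + 9*d - 6)/(d^5 - 24*d^4 + 225*d^3 - 1026*d^2 + 2268*d - 1944)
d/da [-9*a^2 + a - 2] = 1 - 18*a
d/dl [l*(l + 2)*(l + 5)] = 3*l^2 + 14*l + 10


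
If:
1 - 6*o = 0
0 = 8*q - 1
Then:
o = 1/6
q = 1/8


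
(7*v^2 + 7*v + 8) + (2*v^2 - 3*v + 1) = 9*v^2 + 4*v + 9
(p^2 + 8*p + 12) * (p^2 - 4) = p^4 + 8*p^3 + 8*p^2 - 32*p - 48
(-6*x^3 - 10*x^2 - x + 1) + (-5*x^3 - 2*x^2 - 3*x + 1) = -11*x^3 - 12*x^2 - 4*x + 2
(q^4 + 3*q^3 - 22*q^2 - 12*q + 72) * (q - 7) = q^5 - 4*q^4 - 43*q^3 + 142*q^2 + 156*q - 504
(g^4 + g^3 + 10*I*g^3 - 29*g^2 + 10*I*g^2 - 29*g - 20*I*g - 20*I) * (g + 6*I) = g^5 + g^4 + 16*I*g^4 - 89*g^3 + 16*I*g^3 - 89*g^2 - 194*I*g^2 + 120*g - 194*I*g + 120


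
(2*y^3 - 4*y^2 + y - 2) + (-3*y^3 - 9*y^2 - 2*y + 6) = -y^3 - 13*y^2 - y + 4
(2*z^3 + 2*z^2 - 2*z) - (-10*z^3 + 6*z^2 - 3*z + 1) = 12*z^3 - 4*z^2 + z - 1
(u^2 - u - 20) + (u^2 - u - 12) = 2*u^2 - 2*u - 32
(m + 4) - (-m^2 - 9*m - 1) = m^2 + 10*m + 5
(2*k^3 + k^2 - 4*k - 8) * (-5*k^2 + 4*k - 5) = -10*k^5 + 3*k^4 + 14*k^3 + 19*k^2 - 12*k + 40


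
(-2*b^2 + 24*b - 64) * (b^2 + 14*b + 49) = -2*b^4 - 4*b^3 + 174*b^2 + 280*b - 3136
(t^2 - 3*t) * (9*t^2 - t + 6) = 9*t^4 - 28*t^3 + 9*t^2 - 18*t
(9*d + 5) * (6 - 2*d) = -18*d^2 + 44*d + 30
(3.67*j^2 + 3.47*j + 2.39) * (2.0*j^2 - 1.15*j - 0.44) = 7.34*j^4 + 2.7195*j^3 - 0.825299999999999*j^2 - 4.2753*j - 1.0516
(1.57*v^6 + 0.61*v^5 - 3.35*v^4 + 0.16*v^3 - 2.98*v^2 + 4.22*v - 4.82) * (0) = 0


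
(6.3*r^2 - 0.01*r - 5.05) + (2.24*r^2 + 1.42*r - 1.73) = 8.54*r^2 + 1.41*r - 6.78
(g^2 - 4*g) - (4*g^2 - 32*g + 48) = -3*g^2 + 28*g - 48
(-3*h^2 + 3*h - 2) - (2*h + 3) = -3*h^2 + h - 5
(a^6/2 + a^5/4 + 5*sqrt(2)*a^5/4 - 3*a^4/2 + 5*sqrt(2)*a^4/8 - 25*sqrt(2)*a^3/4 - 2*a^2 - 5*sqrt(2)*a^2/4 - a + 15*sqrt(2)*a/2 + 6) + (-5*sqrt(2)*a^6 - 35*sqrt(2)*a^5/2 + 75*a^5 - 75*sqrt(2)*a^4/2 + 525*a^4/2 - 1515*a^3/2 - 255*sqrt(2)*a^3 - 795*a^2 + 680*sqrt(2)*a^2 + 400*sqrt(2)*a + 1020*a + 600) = -5*sqrt(2)*a^6 + a^6/2 - 65*sqrt(2)*a^5/4 + 301*a^5/4 - 295*sqrt(2)*a^4/8 + 261*a^4 - 1515*a^3/2 - 1045*sqrt(2)*a^3/4 - 797*a^2 + 2715*sqrt(2)*a^2/4 + 815*sqrt(2)*a/2 + 1019*a + 606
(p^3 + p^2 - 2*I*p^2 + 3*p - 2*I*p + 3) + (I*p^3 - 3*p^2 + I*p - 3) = p^3 + I*p^3 - 2*p^2 - 2*I*p^2 + 3*p - I*p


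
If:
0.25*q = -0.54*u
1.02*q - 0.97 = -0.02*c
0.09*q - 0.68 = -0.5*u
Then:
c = 293.62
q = -4.81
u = 2.23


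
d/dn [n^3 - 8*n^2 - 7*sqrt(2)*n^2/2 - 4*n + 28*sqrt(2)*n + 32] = 3*n^2 - 16*n - 7*sqrt(2)*n - 4 + 28*sqrt(2)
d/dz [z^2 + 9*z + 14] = 2*z + 9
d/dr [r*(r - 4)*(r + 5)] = 3*r^2 + 2*r - 20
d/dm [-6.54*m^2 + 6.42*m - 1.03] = 6.42 - 13.08*m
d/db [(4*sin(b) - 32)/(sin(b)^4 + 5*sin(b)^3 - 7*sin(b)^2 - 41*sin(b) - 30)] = 4*(-3*sin(b)^4 + 22*sin(b)^3 + 127*sin(b)^2 - 112*sin(b) - 358)*cos(b)/((sin(b) - 3)^2*(sin(b) + 1)^2*(sin(b) + 2)^2*(sin(b) + 5)^2)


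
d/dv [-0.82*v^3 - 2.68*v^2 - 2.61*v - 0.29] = -2.46*v^2 - 5.36*v - 2.61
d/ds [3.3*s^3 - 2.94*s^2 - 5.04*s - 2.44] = 9.9*s^2 - 5.88*s - 5.04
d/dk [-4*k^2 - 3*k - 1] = -8*k - 3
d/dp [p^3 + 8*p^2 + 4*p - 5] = 3*p^2 + 16*p + 4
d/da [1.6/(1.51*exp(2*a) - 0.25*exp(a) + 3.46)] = (0.4 - 4.832*exp(a))*exp(a)/(1.51*exp(2*a) - 0.25*exp(a) + 3.46)^2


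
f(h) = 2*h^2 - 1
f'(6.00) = 24.00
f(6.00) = 71.00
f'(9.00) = 36.00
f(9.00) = 161.00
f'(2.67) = 10.68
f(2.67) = 13.26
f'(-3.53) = -14.12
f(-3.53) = 23.92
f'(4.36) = 17.44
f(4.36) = 37.02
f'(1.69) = 6.76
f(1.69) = 4.71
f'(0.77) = 3.08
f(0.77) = 0.19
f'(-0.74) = -2.96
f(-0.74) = 0.10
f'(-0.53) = -2.12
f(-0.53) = -0.44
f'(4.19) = 16.76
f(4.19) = 34.11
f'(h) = 4*h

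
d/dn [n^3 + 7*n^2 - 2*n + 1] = 3*n^2 + 14*n - 2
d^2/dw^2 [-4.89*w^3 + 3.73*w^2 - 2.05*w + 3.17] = 7.46 - 29.34*w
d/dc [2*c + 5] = 2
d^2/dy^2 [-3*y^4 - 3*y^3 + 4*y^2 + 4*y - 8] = -36*y^2 - 18*y + 8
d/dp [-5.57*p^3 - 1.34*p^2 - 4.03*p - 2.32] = -16.71*p^2 - 2.68*p - 4.03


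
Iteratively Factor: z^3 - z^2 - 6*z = (z - 3)*(z^2 + 2*z) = z*(z - 3)*(z + 2)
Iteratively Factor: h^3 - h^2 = (h - 1)*(h^2) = h*(h - 1)*(h)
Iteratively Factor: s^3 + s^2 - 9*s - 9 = (s + 3)*(s^2 - 2*s - 3) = (s - 3)*(s + 3)*(s + 1)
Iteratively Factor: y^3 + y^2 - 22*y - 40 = (y + 4)*(y^2 - 3*y - 10) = (y - 5)*(y + 4)*(y + 2)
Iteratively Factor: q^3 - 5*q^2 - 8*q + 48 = (q + 3)*(q^2 - 8*q + 16) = (q - 4)*(q + 3)*(q - 4)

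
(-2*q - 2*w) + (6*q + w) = 4*q - w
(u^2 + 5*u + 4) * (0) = 0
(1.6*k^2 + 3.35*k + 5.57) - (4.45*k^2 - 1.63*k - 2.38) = -2.85*k^2 + 4.98*k + 7.95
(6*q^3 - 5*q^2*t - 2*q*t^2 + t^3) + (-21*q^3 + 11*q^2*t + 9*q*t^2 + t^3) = -15*q^3 + 6*q^2*t + 7*q*t^2 + 2*t^3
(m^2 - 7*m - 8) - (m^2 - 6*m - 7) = -m - 1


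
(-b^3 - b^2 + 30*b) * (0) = 0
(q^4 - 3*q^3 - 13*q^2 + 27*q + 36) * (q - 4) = q^5 - 7*q^4 - q^3 + 79*q^2 - 72*q - 144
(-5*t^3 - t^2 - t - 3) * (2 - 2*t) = 10*t^4 - 8*t^3 + 4*t - 6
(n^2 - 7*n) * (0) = 0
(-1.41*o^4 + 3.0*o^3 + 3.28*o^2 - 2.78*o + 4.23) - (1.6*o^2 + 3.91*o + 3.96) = -1.41*o^4 + 3.0*o^3 + 1.68*o^2 - 6.69*o + 0.27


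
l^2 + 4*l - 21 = (l - 3)*(l + 7)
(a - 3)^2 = a^2 - 6*a + 9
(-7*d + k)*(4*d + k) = -28*d^2 - 3*d*k + k^2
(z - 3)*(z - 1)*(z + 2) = z^3 - 2*z^2 - 5*z + 6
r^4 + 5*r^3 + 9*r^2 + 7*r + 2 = (r + 1)^3*(r + 2)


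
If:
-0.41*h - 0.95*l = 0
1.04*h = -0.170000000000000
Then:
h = -0.16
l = 0.07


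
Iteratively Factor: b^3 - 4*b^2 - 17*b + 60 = (b + 4)*(b^2 - 8*b + 15) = (b - 3)*(b + 4)*(b - 5)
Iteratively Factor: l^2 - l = (l)*(l - 1)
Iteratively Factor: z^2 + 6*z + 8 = (z + 2)*(z + 4)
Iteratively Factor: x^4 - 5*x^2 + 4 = (x + 2)*(x^3 - 2*x^2 - x + 2) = (x - 2)*(x + 2)*(x^2 - 1) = (x - 2)*(x - 1)*(x + 2)*(x + 1)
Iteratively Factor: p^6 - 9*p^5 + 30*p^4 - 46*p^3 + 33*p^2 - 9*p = (p - 3)*(p^5 - 6*p^4 + 12*p^3 - 10*p^2 + 3*p) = (p - 3)^2*(p^4 - 3*p^3 + 3*p^2 - p) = (p - 3)^2*(p - 1)*(p^3 - 2*p^2 + p) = (p - 3)^2*(p - 1)^2*(p^2 - p) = (p - 3)^2*(p - 1)^3*(p)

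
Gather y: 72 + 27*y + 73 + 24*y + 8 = 51*y + 153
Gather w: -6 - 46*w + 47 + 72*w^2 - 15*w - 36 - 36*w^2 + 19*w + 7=36*w^2 - 42*w + 12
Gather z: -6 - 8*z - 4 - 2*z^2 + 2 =-2*z^2 - 8*z - 8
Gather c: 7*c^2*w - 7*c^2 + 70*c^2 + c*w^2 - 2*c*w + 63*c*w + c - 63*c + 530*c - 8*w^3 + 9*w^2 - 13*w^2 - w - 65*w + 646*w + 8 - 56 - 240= c^2*(7*w + 63) + c*(w^2 + 61*w + 468) - 8*w^3 - 4*w^2 + 580*w - 288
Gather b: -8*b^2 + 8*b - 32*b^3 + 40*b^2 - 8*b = -32*b^3 + 32*b^2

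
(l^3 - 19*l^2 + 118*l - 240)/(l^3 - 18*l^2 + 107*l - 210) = (l - 8)/(l - 7)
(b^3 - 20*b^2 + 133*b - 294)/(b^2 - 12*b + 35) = (b^2 - 13*b + 42)/(b - 5)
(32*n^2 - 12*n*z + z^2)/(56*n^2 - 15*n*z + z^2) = (-4*n + z)/(-7*n + z)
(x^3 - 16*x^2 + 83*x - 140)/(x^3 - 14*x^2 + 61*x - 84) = (x - 5)/(x - 3)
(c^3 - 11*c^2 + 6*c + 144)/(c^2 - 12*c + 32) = (c^2 - 3*c - 18)/(c - 4)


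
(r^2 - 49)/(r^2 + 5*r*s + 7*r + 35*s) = (r - 7)/(r + 5*s)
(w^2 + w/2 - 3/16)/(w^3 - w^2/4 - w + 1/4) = (w + 3/4)/(w^2 - 1)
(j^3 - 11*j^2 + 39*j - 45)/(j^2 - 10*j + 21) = (j^2 - 8*j + 15)/(j - 7)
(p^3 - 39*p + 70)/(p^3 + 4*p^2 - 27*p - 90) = (p^2 + 5*p - 14)/(p^2 + 9*p + 18)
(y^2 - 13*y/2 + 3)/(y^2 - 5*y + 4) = (y^2 - 13*y/2 + 3)/(y^2 - 5*y + 4)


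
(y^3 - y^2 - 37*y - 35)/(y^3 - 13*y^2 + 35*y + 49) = (y + 5)/(y - 7)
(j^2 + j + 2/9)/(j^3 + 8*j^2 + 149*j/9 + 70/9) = (3*j + 1)/(3*j^2 + 22*j + 35)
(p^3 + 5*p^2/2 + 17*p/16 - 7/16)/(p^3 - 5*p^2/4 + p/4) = (4*p^2 + 11*p + 7)/(4*p*(p - 1))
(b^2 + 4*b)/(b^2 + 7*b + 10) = b*(b + 4)/(b^2 + 7*b + 10)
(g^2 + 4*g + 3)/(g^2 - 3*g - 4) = (g + 3)/(g - 4)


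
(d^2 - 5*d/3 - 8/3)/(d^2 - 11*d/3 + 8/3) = (d + 1)/(d - 1)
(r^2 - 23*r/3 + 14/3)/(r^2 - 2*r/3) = (r - 7)/r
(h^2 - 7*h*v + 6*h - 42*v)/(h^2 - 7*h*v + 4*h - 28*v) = (h + 6)/(h + 4)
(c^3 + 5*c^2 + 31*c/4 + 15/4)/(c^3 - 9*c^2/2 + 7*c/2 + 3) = (4*c^3 + 20*c^2 + 31*c + 15)/(2*(2*c^3 - 9*c^2 + 7*c + 6))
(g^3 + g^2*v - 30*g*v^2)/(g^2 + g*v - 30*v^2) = g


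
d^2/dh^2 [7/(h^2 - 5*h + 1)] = 14*(-h^2 + 5*h + (2*h - 5)^2 - 1)/(h^2 - 5*h + 1)^3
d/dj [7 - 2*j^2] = -4*j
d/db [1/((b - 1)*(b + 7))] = 2*(-b - 3)/(b^4 + 12*b^3 + 22*b^2 - 84*b + 49)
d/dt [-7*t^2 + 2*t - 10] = 2 - 14*t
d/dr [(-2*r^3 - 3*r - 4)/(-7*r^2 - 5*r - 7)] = (14*r^4 + 20*r^3 + 21*r^2 - 56*r + 1)/(49*r^4 + 70*r^3 + 123*r^2 + 70*r + 49)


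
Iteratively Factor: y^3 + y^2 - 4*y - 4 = (y + 2)*(y^2 - y - 2) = (y + 1)*(y + 2)*(y - 2)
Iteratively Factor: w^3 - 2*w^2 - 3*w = (w - 3)*(w^2 + w) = (w - 3)*(w + 1)*(w)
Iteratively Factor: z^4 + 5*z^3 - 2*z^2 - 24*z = (z - 2)*(z^3 + 7*z^2 + 12*z) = (z - 2)*(z + 3)*(z^2 + 4*z) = (z - 2)*(z + 3)*(z + 4)*(z)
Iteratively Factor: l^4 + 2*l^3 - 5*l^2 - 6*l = (l + 1)*(l^3 + l^2 - 6*l) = l*(l + 1)*(l^2 + l - 6) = l*(l + 1)*(l + 3)*(l - 2)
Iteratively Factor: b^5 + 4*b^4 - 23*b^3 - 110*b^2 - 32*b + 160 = (b - 1)*(b^4 + 5*b^3 - 18*b^2 - 128*b - 160) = (b - 5)*(b - 1)*(b^3 + 10*b^2 + 32*b + 32) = (b - 5)*(b - 1)*(b + 4)*(b^2 + 6*b + 8) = (b - 5)*(b - 1)*(b + 2)*(b + 4)*(b + 4)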